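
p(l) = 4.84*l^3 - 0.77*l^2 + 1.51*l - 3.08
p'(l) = 14.52*l^2 - 1.54*l + 1.51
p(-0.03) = -3.13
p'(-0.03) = 1.57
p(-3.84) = -294.29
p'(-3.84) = 221.53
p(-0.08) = -3.21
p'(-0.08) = 1.73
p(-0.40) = -4.12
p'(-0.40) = 4.45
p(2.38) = 61.40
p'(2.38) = 80.09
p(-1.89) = -41.36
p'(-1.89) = 56.29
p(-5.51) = -844.43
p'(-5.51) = 450.82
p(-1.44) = -21.30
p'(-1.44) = 33.84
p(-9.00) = -3607.40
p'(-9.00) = 1191.49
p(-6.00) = -1085.30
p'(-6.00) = 533.47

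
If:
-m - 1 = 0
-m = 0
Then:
No Solution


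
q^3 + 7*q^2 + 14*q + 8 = (q + 1)*(q + 2)*(q + 4)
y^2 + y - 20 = (y - 4)*(y + 5)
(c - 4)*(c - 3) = c^2 - 7*c + 12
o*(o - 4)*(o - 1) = o^3 - 5*o^2 + 4*o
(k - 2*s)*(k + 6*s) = k^2 + 4*k*s - 12*s^2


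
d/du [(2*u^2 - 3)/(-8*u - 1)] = 4*(4*u^2 - u*(8*u + 1) - 6)/(8*u + 1)^2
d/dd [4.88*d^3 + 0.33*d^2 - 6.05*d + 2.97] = 14.64*d^2 + 0.66*d - 6.05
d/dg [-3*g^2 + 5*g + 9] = 5 - 6*g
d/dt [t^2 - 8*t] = 2*t - 8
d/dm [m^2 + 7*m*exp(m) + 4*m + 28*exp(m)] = 7*m*exp(m) + 2*m + 35*exp(m) + 4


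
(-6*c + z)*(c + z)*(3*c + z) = -18*c^3 - 21*c^2*z - 2*c*z^2 + z^3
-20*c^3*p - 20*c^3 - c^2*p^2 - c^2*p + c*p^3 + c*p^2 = (-5*c + p)*(4*c + p)*(c*p + c)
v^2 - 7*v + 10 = (v - 5)*(v - 2)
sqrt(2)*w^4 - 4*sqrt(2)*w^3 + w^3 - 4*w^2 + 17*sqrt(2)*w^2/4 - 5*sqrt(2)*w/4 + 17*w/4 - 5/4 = (w - 5/2)*(w - 1)*(w - 1/2)*(sqrt(2)*w + 1)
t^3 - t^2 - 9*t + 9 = (t - 3)*(t - 1)*(t + 3)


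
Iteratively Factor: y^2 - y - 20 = (y - 5)*(y + 4)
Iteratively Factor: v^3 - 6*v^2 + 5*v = (v - 5)*(v^2 - v) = (v - 5)*(v - 1)*(v)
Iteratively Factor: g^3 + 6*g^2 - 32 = (g + 4)*(g^2 + 2*g - 8) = (g - 2)*(g + 4)*(g + 4)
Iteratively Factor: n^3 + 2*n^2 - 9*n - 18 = (n + 3)*(n^2 - n - 6) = (n + 2)*(n + 3)*(n - 3)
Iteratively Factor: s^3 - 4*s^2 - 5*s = (s - 5)*(s^2 + s) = (s - 5)*(s + 1)*(s)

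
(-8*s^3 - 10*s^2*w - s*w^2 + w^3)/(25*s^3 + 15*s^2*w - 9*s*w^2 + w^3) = (-8*s^2 - 2*s*w + w^2)/(25*s^2 - 10*s*w + w^2)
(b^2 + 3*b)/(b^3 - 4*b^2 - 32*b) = (b + 3)/(b^2 - 4*b - 32)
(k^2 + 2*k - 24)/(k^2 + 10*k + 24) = (k - 4)/(k + 4)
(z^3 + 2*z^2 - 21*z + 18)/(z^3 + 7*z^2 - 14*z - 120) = (z^2 - 4*z + 3)/(z^2 + z - 20)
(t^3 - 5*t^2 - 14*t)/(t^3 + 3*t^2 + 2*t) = (t - 7)/(t + 1)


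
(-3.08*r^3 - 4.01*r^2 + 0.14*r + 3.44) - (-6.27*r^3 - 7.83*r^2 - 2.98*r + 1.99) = 3.19*r^3 + 3.82*r^2 + 3.12*r + 1.45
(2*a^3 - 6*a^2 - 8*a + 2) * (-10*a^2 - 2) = -20*a^5 + 60*a^4 + 76*a^3 - 8*a^2 + 16*a - 4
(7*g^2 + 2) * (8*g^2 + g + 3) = 56*g^4 + 7*g^3 + 37*g^2 + 2*g + 6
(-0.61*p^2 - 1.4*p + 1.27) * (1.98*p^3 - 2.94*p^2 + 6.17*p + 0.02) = -1.2078*p^5 - 0.9786*p^4 + 2.8669*p^3 - 12.384*p^2 + 7.8079*p + 0.0254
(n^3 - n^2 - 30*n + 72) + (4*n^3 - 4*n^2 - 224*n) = 5*n^3 - 5*n^2 - 254*n + 72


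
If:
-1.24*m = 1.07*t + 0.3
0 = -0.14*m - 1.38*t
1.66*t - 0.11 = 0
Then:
No Solution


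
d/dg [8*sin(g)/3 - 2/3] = 8*cos(g)/3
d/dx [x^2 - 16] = 2*x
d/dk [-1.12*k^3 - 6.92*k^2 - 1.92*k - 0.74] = -3.36*k^2 - 13.84*k - 1.92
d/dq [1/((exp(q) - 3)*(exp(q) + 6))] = (-2*exp(q) - 3)*exp(q)/(exp(4*q) + 6*exp(3*q) - 27*exp(2*q) - 108*exp(q) + 324)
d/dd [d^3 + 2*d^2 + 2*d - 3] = 3*d^2 + 4*d + 2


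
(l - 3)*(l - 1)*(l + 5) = l^3 + l^2 - 17*l + 15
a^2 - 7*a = a*(a - 7)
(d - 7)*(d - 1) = d^2 - 8*d + 7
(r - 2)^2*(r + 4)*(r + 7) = r^4 + 7*r^3 - 12*r^2 - 68*r + 112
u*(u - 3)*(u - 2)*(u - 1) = u^4 - 6*u^3 + 11*u^2 - 6*u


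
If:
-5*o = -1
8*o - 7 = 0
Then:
No Solution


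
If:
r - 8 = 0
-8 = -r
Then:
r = 8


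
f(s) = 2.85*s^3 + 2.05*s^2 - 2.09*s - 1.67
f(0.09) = -1.84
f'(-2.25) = 31.97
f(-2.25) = -19.05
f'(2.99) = 86.61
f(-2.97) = -52.04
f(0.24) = -2.01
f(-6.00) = -530.93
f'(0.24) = -0.61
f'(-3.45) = 85.53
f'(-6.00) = 281.11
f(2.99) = 86.59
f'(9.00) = 727.36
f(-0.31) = -0.91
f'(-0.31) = -2.54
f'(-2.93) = 59.30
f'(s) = 8.55*s^2 + 4.1*s - 2.09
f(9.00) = 2223.22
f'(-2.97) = 61.15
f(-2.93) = -49.64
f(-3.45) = -87.09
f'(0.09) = -1.65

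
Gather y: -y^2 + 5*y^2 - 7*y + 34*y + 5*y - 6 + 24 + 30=4*y^2 + 32*y + 48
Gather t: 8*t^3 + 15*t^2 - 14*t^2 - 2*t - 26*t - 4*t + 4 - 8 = 8*t^3 + t^2 - 32*t - 4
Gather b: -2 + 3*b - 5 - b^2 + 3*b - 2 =-b^2 + 6*b - 9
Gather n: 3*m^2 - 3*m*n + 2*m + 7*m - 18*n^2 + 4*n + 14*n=3*m^2 + 9*m - 18*n^2 + n*(18 - 3*m)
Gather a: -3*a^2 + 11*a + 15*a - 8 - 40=-3*a^2 + 26*a - 48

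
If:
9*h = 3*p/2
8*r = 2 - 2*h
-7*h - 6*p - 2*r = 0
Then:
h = -1/85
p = -6/85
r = 43/170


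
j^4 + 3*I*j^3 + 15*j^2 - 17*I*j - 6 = (j - I)^3*(j + 6*I)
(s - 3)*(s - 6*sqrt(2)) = s^2 - 6*sqrt(2)*s - 3*s + 18*sqrt(2)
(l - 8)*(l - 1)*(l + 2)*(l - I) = l^4 - 7*l^3 - I*l^3 - 10*l^2 + 7*I*l^2 + 16*l + 10*I*l - 16*I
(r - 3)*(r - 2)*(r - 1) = r^3 - 6*r^2 + 11*r - 6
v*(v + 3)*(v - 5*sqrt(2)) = v^3 - 5*sqrt(2)*v^2 + 3*v^2 - 15*sqrt(2)*v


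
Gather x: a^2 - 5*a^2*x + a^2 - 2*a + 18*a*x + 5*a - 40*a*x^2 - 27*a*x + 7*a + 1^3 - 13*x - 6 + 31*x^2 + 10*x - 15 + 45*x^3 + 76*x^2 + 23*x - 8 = 2*a^2 + 10*a + 45*x^3 + x^2*(107 - 40*a) + x*(-5*a^2 - 9*a + 20) - 28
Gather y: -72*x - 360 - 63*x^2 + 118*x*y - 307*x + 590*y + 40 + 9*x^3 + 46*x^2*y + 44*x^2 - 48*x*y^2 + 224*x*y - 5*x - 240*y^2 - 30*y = 9*x^3 - 19*x^2 - 384*x + y^2*(-48*x - 240) + y*(46*x^2 + 342*x + 560) - 320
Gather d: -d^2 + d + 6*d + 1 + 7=-d^2 + 7*d + 8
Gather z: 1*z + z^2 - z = z^2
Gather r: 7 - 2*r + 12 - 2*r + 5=24 - 4*r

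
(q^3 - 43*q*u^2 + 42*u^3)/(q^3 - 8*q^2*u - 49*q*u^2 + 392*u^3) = (q^2 - 7*q*u + 6*u^2)/(q^2 - 15*q*u + 56*u^2)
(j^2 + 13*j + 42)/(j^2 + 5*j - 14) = (j + 6)/(j - 2)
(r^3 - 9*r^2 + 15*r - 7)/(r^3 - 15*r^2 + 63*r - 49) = (r - 1)/(r - 7)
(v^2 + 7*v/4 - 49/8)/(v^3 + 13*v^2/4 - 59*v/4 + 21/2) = (v + 7/2)/(v^2 + 5*v - 6)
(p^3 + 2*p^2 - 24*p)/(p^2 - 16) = p*(p + 6)/(p + 4)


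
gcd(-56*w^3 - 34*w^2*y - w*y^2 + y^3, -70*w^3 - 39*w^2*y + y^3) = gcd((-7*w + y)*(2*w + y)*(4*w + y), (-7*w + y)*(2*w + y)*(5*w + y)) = -14*w^2 - 5*w*y + y^2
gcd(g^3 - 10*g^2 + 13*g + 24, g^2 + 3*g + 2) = g + 1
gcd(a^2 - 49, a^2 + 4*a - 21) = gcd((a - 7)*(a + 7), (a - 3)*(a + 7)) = a + 7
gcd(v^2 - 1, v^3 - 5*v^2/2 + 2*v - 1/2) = v - 1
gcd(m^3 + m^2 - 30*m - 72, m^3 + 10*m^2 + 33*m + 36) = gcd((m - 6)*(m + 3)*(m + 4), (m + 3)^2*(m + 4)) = m^2 + 7*m + 12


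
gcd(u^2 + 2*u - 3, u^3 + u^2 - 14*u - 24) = u + 3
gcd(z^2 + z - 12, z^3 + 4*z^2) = z + 4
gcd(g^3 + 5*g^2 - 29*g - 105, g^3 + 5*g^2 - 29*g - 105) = g^3 + 5*g^2 - 29*g - 105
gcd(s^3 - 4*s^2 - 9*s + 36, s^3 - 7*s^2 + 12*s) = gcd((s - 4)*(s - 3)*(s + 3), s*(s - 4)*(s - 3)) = s^2 - 7*s + 12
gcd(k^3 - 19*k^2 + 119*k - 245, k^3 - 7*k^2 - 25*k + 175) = k^2 - 12*k + 35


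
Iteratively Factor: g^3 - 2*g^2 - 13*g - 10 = (g - 5)*(g^2 + 3*g + 2) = (g - 5)*(g + 1)*(g + 2)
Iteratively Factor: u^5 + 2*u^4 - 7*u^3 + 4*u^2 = (u + 4)*(u^4 - 2*u^3 + u^2) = u*(u + 4)*(u^3 - 2*u^2 + u) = u^2*(u + 4)*(u^2 - 2*u + 1) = u^2*(u - 1)*(u + 4)*(u - 1)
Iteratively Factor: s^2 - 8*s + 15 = (s - 3)*(s - 5)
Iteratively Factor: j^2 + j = (j + 1)*(j)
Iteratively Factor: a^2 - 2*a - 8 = (a - 4)*(a + 2)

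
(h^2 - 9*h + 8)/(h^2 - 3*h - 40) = (h - 1)/(h + 5)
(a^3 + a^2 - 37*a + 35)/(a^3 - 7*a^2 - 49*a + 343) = (a^2 - 6*a + 5)/(a^2 - 14*a + 49)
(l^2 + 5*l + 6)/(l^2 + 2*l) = (l + 3)/l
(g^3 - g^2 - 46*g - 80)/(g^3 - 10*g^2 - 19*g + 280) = (g + 2)/(g - 7)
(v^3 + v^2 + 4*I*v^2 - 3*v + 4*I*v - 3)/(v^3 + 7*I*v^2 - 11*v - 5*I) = (v^2 + v*(1 + 3*I) + 3*I)/(v^2 + 6*I*v - 5)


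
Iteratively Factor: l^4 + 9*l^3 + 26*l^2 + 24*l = (l)*(l^3 + 9*l^2 + 26*l + 24) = l*(l + 2)*(l^2 + 7*l + 12) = l*(l + 2)*(l + 4)*(l + 3)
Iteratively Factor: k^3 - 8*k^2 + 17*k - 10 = (k - 2)*(k^2 - 6*k + 5) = (k - 2)*(k - 1)*(k - 5)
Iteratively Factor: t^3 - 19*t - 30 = (t + 2)*(t^2 - 2*t - 15) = (t + 2)*(t + 3)*(t - 5)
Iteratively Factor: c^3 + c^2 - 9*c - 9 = (c + 3)*(c^2 - 2*c - 3) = (c + 1)*(c + 3)*(c - 3)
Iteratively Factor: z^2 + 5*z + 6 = (z + 2)*(z + 3)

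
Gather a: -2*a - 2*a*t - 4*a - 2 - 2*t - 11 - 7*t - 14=a*(-2*t - 6) - 9*t - 27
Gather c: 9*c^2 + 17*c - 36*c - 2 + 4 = 9*c^2 - 19*c + 2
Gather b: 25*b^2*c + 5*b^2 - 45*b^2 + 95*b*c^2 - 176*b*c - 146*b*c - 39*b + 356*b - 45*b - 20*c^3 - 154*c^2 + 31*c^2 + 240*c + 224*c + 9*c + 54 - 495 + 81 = b^2*(25*c - 40) + b*(95*c^2 - 322*c + 272) - 20*c^3 - 123*c^2 + 473*c - 360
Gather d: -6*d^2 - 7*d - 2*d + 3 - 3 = -6*d^2 - 9*d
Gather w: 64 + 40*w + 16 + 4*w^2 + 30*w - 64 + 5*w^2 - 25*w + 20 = 9*w^2 + 45*w + 36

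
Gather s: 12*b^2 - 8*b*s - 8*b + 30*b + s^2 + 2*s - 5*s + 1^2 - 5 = 12*b^2 + 22*b + s^2 + s*(-8*b - 3) - 4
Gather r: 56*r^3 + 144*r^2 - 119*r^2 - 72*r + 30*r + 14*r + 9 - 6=56*r^3 + 25*r^2 - 28*r + 3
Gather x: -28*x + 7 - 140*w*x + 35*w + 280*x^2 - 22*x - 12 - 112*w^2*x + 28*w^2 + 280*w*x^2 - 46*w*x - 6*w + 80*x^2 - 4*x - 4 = 28*w^2 + 29*w + x^2*(280*w + 360) + x*(-112*w^2 - 186*w - 54) - 9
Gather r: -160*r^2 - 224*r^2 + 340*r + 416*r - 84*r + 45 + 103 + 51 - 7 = -384*r^2 + 672*r + 192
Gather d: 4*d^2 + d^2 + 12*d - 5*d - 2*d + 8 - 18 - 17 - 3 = 5*d^2 + 5*d - 30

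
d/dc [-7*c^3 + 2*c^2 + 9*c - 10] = -21*c^2 + 4*c + 9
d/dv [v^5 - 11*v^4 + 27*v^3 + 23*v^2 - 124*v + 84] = 5*v^4 - 44*v^3 + 81*v^2 + 46*v - 124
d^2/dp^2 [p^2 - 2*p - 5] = 2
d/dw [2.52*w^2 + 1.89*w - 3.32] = 5.04*w + 1.89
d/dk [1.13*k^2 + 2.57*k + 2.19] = 2.26*k + 2.57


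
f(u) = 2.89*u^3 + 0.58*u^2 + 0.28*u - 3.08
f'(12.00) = 1262.68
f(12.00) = 5077.72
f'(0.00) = 0.28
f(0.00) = -3.08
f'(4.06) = 147.90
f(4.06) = 201.03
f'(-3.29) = 90.31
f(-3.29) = -100.64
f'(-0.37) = 1.04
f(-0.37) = -3.25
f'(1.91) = 34.12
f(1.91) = 19.71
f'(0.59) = 3.98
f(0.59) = -2.12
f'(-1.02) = 8.12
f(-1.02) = -5.83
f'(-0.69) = 3.61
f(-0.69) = -3.95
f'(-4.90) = 202.76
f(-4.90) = -330.53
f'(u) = 8.67*u^2 + 1.16*u + 0.28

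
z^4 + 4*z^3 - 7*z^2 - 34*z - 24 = (z - 3)*(z + 1)*(z + 2)*(z + 4)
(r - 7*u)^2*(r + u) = r^3 - 13*r^2*u + 35*r*u^2 + 49*u^3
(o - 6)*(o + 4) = o^2 - 2*o - 24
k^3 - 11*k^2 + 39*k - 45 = (k - 5)*(k - 3)^2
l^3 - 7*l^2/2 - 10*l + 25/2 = (l - 5)*(l - 1)*(l + 5/2)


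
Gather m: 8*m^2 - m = 8*m^2 - m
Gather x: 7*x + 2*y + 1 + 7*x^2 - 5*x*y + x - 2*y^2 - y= 7*x^2 + x*(8 - 5*y) - 2*y^2 + y + 1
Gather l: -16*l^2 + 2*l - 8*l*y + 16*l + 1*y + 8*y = -16*l^2 + l*(18 - 8*y) + 9*y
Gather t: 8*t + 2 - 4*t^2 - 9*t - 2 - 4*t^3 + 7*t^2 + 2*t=-4*t^3 + 3*t^2 + t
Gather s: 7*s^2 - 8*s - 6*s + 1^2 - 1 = 7*s^2 - 14*s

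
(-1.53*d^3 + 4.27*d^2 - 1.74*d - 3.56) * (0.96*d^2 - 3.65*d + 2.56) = -1.4688*d^5 + 9.6837*d^4 - 21.1727*d^3 + 13.8646*d^2 + 8.5396*d - 9.1136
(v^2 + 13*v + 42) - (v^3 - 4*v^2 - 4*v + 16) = -v^3 + 5*v^2 + 17*v + 26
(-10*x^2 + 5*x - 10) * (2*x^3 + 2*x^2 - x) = -20*x^5 - 10*x^4 - 25*x^2 + 10*x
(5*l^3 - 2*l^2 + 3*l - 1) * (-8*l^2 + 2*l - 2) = -40*l^5 + 26*l^4 - 38*l^3 + 18*l^2 - 8*l + 2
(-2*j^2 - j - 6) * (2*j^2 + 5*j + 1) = -4*j^4 - 12*j^3 - 19*j^2 - 31*j - 6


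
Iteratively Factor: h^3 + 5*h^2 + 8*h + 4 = (h + 2)*(h^2 + 3*h + 2) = (h + 2)^2*(h + 1)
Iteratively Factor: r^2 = (r)*(r)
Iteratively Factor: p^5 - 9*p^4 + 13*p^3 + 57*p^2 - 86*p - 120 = (p - 4)*(p^4 - 5*p^3 - 7*p^2 + 29*p + 30) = (p - 5)*(p - 4)*(p^3 - 7*p - 6) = (p - 5)*(p - 4)*(p + 2)*(p^2 - 2*p - 3) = (p - 5)*(p - 4)*(p + 1)*(p + 2)*(p - 3)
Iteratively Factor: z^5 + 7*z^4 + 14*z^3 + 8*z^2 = (z)*(z^4 + 7*z^3 + 14*z^2 + 8*z) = z*(z + 1)*(z^3 + 6*z^2 + 8*z) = z^2*(z + 1)*(z^2 + 6*z + 8) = z^2*(z + 1)*(z + 4)*(z + 2)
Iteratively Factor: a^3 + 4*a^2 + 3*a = (a + 3)*(a^2 + a) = (a + 1)*(a + 3)*(a)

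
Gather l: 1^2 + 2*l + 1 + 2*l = 4*l + 2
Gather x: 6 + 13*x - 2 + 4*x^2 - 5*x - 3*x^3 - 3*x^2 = -3*x^3 + x^2 + 8*x + 4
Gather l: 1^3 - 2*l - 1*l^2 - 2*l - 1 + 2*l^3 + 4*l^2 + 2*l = 2*l^3 + 3*l^2 - 2*l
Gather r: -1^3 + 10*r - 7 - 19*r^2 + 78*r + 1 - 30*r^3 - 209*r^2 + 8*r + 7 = -30*r^3 - 228*r^2 + 96*r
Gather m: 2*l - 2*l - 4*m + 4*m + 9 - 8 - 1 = 0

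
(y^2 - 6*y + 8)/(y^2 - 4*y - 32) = (-y^2 + 6*y - 8)/(-y^2 + 4*y + 32)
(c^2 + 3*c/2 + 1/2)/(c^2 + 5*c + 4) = (c + 1/2)/(c + 4)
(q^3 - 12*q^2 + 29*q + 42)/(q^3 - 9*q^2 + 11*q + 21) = (q - 6)/(q - 3)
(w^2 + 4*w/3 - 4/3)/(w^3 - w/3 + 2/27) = 9*(3*w^2 + 4*w - 4)/(27*w^3 - 9*w + 2)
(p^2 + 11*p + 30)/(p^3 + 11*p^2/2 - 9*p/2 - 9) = 2*(p + 5)/(2*p^2 - p - 3)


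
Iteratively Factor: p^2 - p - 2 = (p - 2)*(p + 1)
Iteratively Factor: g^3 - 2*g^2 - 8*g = (g + 2)*(g^2 - 4*g) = (g - 4)*(g + 2)*(g)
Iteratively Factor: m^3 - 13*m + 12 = (m + 4)*(m^2 - 4*m + 3) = (m - 3)*(m + 4)*(m - 1)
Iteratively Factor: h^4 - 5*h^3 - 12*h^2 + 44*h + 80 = (h + 2)*(h^3 - 7*h^2 + 2*h + 40) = (h - 4)*(h + 2)*(h^2 - 3*h - 10) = (h - 5)*(h - 4)*(h + 2)*(h + 2)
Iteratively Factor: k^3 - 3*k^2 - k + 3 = (k - 3)*(k^2 - 1) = (k - 3)*(k + 1)*(k - 1)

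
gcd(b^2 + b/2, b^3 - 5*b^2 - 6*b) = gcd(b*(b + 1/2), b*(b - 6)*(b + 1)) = b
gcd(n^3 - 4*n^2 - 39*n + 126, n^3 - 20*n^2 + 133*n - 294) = n - 7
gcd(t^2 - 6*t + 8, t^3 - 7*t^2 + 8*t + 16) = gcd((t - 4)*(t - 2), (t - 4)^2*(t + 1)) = t - 4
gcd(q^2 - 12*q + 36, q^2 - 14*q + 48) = q - 6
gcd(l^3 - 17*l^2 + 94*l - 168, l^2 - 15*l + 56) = l - 7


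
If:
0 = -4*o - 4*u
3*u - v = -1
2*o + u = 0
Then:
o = 0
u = 0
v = 1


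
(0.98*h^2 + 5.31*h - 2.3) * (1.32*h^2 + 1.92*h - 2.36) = 1.2936*h^4 + 8.8908*h^3 + 4.8464*h^2 - 16.9476*h + 5.428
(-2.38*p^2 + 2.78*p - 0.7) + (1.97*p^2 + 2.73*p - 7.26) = -0.41*p^2 + 5.51*p - 7.96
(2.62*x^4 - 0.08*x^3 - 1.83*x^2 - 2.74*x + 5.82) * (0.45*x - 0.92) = 1.179*x^5 - 2.4464*x^4 - 0.7499*x^3 + 0.4506*x^2 + 5.1398*x - 5.3544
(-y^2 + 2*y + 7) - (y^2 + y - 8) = -2*y^2 + y + 15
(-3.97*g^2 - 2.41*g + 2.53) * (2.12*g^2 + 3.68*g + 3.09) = -8.4164*g^4 - 19.7188*g^3 - 15.7725*g^2 + 1.8635*g + 7.8177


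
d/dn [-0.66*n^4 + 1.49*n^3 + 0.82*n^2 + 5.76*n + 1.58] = -2.64*n^3 + 4.47*n^2 + 1.64*n + 5.76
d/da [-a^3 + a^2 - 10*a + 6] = -3*a^2 + 2*a - 10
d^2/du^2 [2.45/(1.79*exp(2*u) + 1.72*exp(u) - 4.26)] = (2.45*(3.58*exp(u) + 1.72)*(7.16*exp(u) + 3.44)*exp(u) - (17.542*exp(u) + 4.214)*(1.79*exp(2*u) + 1.72*exp(u) - 4.26))*exp(u)/(1.79*exp(2*u) + 1.72*exp(u) - 4.26)^3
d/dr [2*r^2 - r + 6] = 4*r - 1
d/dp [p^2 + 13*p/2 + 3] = 2*p + 13/2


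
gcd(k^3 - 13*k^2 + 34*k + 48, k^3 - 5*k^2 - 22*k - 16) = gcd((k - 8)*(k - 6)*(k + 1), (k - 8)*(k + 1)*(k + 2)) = k^2 - 7*k - 8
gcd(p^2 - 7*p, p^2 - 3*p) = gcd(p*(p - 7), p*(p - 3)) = p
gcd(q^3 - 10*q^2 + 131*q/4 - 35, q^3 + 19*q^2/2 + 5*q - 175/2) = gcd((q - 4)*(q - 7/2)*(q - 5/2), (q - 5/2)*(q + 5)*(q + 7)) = q - 5/2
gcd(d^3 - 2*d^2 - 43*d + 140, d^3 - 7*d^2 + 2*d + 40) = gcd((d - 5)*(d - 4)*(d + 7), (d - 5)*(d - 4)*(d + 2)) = d^2 - 9*d + 20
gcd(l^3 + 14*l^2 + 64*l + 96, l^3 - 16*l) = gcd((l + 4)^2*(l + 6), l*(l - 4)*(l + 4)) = l + 4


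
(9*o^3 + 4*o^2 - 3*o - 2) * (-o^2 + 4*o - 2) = -9*o^5 + 32*o^4 + o^3 - 18*o^2 - 2*o + 4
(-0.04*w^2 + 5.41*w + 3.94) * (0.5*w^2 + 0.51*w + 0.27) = -0.02*w^4 + 2.6846*w^3 + 4.7183*w^2 + 3.4701*w + 1.0638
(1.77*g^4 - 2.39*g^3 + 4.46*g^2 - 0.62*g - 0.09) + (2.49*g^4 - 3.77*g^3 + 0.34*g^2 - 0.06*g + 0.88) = 4.26*g^4 - 6.16*g^3 + 4.8*g^2 - 0.68*g + 0.79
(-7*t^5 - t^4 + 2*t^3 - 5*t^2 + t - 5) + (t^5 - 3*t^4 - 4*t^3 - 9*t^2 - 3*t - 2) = -6*t^5 - 4*t^4 - 2*t^3 - 14*t^2 - 2*t - 7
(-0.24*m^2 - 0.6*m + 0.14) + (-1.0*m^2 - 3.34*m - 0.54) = -1.24*m^2 - 3.94*m - 0.4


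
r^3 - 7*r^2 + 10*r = r*(r - 5)*(r - 2)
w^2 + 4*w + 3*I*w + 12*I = (w + 4)*(w + 3*I)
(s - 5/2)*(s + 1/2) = s^2 - 2*s - 5/4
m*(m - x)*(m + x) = m^3 - m*x^2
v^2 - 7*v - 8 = (v - 8)*(v + 1)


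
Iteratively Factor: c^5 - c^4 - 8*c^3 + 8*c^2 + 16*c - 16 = (c - 2)*(c^4 + c^3 - 6*c^2 - 4*c + 8) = (c - 2)^2*(c^3 + 3*c^2 - 4) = (c - 2)^2*(c + 2)*(c^2 + c - 2) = (c - 2)^2*(c - 1)*(c + 2)*(c + 2)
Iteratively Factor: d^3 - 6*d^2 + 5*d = (d - 1)*(d^2 - 5*d) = d*(d - 1)*(d - 5)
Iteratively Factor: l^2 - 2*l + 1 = (l - 1)*(l - 1)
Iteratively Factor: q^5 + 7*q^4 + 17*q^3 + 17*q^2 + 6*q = (q + 1)*(q^4 + 6*q^3 + 11*q^2 + 6*q) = (q + 1)*(q + 3)*(q^3 + 3*q^2 + 2*q) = q*(q + 1)*(q + 3)*(q^2 + 3*q + 2) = q*(q + 1)*(q + 2)*(q + 3)*(q + 1)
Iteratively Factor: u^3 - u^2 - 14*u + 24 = (u - 3)*(u^2 + 2*u - 8) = (u - 3)*(u - 2)*(u + 4)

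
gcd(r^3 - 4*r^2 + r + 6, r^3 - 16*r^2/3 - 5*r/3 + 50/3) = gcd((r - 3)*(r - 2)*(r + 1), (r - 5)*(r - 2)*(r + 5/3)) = r - 2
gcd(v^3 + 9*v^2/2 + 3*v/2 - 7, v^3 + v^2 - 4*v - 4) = v + 2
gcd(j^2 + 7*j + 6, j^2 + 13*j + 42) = j + 6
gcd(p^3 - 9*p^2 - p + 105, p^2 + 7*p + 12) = p + 3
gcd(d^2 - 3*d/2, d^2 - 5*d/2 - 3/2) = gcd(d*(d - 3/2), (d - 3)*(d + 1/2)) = 1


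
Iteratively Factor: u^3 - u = (u + 1)*(u^2 - u) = (u - 1)*(u + 1)*(u)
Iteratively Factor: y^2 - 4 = (y + 2)*(y - 2)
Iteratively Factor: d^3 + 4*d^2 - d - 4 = (d + 1)*(d^2 + 3*d - 4) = (d + 1)*(d + 4)*(d - 1)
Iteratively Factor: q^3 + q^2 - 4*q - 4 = (q + 1)*(q^2 - 4) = (q - 2)*(q + 1)*(q + 2)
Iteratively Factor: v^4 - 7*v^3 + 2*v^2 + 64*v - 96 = (v + 3)*(v^3 - 10*v^2 + 32*v - 32) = (v - 4)*(v + 3)*(v^2 - 6*v + 8) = (v - 4)^2*(v + 3)*(v - 2)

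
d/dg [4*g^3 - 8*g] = 12*g^2 - 8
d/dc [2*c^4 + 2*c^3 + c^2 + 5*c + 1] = 8*c^3 + 6*c^2 + 2*c + 5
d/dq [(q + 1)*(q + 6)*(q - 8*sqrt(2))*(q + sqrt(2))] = 4*q^3 - 21*sqrt(2)*q^2 + 21*q^2 - 98*sqrt(2)*q - 20*q - 112 - 42*sqrt(2)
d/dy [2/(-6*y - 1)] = 12/(6*y + 1)^2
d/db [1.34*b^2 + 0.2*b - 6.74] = 2.68*b + 0.2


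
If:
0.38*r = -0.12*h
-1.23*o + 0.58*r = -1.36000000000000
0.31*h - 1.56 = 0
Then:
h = 5.03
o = 0.36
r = -1.59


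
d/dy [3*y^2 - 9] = 6*y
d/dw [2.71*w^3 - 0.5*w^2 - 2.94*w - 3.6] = 8.13*w^2 - 1.0*w - 2.94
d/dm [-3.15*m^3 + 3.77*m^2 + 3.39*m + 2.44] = -9.45*m^2 + 7.54*m + 3.39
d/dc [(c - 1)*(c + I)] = 2*c - 1 + I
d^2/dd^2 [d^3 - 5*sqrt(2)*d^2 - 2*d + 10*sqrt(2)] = 6*d - 10*sqrt(2)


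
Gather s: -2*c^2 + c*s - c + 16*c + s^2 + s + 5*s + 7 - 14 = -2*c^2 + 15*c + s^2 + s*(c + 6) - 7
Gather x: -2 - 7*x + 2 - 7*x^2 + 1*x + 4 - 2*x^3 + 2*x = -2*x^3 - 7*x^2 - 4*x + 4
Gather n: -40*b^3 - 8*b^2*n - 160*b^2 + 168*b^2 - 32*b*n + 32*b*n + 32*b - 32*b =-40*b^3 - 8*b^2*n + 8*b^2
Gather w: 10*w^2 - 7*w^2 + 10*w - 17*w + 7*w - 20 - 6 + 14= 3*w^2 - 12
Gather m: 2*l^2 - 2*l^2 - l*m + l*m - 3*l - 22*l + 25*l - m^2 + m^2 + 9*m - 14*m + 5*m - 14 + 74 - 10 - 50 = 0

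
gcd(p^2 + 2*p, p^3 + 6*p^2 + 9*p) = p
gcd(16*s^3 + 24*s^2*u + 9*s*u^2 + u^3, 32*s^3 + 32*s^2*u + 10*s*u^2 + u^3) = 16*s^2 + 8*s*u + u^2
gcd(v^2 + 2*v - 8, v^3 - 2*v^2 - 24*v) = v + 4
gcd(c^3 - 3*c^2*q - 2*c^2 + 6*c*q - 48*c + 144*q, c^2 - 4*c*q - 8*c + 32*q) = c - 8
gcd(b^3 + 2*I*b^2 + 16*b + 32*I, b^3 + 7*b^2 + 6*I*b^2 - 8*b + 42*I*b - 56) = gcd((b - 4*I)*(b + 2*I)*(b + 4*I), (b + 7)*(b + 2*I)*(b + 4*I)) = b^2 + 6*I*b - 8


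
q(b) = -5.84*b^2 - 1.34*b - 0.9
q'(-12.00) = 138.82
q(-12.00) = -825.78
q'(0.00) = -1.34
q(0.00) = -0.90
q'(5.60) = -66.75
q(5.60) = -191.55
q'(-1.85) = 20.27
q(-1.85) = -18.41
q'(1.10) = -14.19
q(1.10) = -9.44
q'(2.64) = -32.18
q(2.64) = -45.14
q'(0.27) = -4.49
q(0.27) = -1.69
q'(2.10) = -25.87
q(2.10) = -29.47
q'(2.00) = -24.70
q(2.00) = -26.94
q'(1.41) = -17.81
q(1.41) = -14.40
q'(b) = -11.68*b - 1.34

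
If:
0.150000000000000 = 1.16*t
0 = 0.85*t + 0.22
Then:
No Solution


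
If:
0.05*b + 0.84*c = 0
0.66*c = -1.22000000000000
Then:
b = 31.05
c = -1.85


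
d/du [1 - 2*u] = -2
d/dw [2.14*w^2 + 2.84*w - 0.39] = 4.28*w + 2.84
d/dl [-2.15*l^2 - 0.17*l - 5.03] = -4.3*l - 0.17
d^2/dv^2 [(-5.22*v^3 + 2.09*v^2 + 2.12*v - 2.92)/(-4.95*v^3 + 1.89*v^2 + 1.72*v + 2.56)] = (-4.54747350886464e-13*v^7 - 4.74902999999949*v^6 - 45.0133199999999*v^5 + 1664.57808*v^4 - 865.1556*v^3 - 210.376008*v^2 + 545.770656*v - 19.70368)/(121.287375*v^9 - 138.929175*v^8 - 73.387215*v^7 - 98.381709*v^6 + 169.200684*v^5 + 86.567184*v^4 + 42.300224*v^3 - 59.879424*v^2 - 33.816576*v - 16.777216)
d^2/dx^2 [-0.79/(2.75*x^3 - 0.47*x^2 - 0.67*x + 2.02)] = ((13.035*x - 0.7426)*(2.75*x^3 - 0.47*x^2 - 0.67*x + 2.02) - 0.79*(-16.5*x^2 + 1.88*x + 1.34)*(-8.25*x^2 + 0.94*x + 0.67))/(2.75*x^3 - 0.47*x^2 - 0.67*x + 2.02)^3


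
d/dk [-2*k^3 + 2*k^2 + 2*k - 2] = -6*k^2 + 4*k + 2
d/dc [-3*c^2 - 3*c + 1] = -6*c - 3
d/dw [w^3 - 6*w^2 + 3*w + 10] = 3*w^2 - 12*w + 3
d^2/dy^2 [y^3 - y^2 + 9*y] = 6*y - 2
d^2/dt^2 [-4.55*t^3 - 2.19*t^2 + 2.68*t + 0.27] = -27.3*t - 4.38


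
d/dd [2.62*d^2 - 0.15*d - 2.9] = 5.24*d - 0.15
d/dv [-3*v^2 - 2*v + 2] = -6*v - 2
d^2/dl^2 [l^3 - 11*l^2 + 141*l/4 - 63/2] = 6*l - 22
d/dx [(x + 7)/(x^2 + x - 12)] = (x^2 + x - (x + 7)*(2*x + 1) - 12)/(x^2 + x - 12)^2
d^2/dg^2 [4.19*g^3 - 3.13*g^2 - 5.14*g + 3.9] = 25.14*g - 6.26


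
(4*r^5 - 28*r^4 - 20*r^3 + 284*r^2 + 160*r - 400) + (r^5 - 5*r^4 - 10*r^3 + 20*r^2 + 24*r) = 5*r^5 - 33*r^4 - 30*r^3 + 304*r^2 + 184*r - 400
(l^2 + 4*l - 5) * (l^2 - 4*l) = l^4 - 21*l^2 + 20*l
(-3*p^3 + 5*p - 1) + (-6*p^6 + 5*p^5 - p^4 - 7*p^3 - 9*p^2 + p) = -6*p^6 + 5*p^5 - p^4 - 10*p^3 - 9*p^2 + 6*p - 1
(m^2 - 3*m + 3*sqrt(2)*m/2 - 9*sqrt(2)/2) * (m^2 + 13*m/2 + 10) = m^4 + 3*sqrt(2)*m^3/2 + 7*m^3/2 - 19*m^2/2 + 21*sqrt(2)*m^2/4 - 30*m - 57*sqrt(2)*m/4 - 45*sqrt(2)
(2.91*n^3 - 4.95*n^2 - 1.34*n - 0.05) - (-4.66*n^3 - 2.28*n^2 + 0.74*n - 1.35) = 7.57*n^3 - 2.67*n^2 - 2.08*n + 1.3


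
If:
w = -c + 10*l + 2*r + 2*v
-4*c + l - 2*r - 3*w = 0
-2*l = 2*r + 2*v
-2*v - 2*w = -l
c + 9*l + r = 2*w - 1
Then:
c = -72/143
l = -2/143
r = 59/143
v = -57/143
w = 56/143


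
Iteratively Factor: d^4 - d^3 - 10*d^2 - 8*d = (d + 1)*(d^3 - 2*d^2 - 8*d) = (d - 4)*(d + 1)*(d^2 + 2*d) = d*(d - 4)*(d + 1)*(d + 2)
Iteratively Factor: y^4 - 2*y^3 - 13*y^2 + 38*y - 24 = (y - 2)*(y^3 - 13*y + 12) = (y - 2)*(y - 1)*(y^2 + y - 12) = (y - 2)*(y - 1)*(y + 4)*(y - 3)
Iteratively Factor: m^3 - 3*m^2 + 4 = (m + 1)*(m^2 - 4*m + 4) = (m - 2)*(m + 1)*(m - 2)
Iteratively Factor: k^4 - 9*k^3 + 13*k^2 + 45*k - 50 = (k - 5)*(k^3 - 4*k^2 - 7*k + 10) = (k - 5)*(k - 1)*(k^2 - 3*k - 10) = (k - 5)^2*(k - 1)*(k + 2)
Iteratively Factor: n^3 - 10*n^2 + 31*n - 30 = (n - 2)*(n^2 - 8*n + 15) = (n - 5)*(n - 2)*(n - 3)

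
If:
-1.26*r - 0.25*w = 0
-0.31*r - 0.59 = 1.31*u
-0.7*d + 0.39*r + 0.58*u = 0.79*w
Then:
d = -1.20021204410517*w - 0.373173391494002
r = -0.198412698412698*w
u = 0.0469526232885012*w - 0.450381679389313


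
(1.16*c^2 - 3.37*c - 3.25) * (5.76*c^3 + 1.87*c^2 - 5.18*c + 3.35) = 6.6816*c^5 - 17.242*c^4 - 31.0307*c^3 + 15.2651*c^2 + 5.5455*c - 10.8875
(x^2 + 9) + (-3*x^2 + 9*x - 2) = -2*x^2 + 9*x + 7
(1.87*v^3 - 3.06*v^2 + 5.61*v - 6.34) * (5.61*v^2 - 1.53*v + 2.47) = 10.4907*v^5 - 20.0277*v^4 + 40.7728*v^3 - 51.7089*v^2 + 23.5569*v - 15.6598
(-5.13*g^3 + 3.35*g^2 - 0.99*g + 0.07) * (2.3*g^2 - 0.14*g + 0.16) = -11.799*g^5 + 8.4232*g^4 - 3.5668*g^3 + 0.8356*g^2 - 0.1682*g + 0.0112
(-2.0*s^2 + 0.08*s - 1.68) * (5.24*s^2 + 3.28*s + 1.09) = -10.48*s^4 - 6.1408*s^3 - 10.7208*s^2 - 5.4232*s - 1.8312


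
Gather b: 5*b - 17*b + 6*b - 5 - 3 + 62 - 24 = 30 - 6*b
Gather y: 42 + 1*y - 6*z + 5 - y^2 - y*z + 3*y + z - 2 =-y^2 + y*(4 - z) - 5*z + 45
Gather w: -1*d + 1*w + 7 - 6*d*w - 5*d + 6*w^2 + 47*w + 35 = -6*d + 6*w^2 + w*(48 - 6*d) + 42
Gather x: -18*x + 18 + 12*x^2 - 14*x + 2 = 12*x^2 - 32*x + 20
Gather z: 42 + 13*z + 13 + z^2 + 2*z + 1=z^2 + 15*z + 56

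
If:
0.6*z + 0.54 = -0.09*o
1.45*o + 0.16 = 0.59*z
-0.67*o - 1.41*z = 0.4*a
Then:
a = 3.69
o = -0.45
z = -0.83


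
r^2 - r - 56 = (r - 8)*(r + 7)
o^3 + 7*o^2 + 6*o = o*(o + 1)*(o + 6)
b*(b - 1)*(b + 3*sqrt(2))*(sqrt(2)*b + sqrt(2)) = sqrt(2)*b^4 + 6*b^3 - sqrt(2)*b^2 - 6*b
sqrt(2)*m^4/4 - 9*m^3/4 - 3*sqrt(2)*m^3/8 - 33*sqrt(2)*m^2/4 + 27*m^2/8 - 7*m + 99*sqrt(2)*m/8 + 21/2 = (m/2 + sqrt(2))*(m - 3/2)*(m - 7*sqrt(2))*(sqrt(2)*m/2 + 1/2)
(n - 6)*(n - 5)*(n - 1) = n^3 - 12*n^2 + 41*n - 30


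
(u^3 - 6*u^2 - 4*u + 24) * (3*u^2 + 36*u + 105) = 3*u^5 + 18*u^4 - 123*u^3 - 702*u^2 + 444*u + 2520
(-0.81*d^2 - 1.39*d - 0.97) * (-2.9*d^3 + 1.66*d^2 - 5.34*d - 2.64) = 2.349*d^5 + 2.6864*d^4 + 4.831*d^3 + 7.9508*d^2 + 8.8494*d + 2.5608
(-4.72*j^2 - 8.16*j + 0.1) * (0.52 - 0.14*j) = 0.6608*j^3 - 1.312*j^2 - 4.2572*j + 0.052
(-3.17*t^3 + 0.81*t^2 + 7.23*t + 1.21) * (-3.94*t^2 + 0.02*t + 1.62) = 12.4898*t^5 - 3.2548*t^4 - 33.6054*t^3 - 3.3106*t^2 + 11.7368*t + 1.9602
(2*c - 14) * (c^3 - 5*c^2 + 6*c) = 2*c^4 - 24*c^3 + 82*c^2 - 84*c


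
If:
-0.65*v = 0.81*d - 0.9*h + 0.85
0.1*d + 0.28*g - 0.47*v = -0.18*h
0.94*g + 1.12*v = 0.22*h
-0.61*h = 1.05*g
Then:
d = -1.29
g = 0.25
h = -0.42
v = -0.29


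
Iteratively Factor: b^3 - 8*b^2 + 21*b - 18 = (b - 3)*(b^2 - 5*b + 6) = (b - 3)*(b - 2)*(b - 3)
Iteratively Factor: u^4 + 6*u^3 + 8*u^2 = (u + 2)*(u^3 + 4*u^2) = (u + 2)*(u + 4)*(u^2) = u*(u + 2)*(u + 4)*(u)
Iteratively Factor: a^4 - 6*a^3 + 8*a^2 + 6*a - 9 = (a - 3)*(a^3 - 3*a^2 - a + 3) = (a - 3)*(a + 1)*(a^2 - 4*a + 3) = (a - 3)*(a - 1)*(a + 1)*(a - 3)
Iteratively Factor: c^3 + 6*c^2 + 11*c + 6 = (c + 2)*(c^2 + 4*c + 3) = (c + 1)*(c + 2)*(c + 3)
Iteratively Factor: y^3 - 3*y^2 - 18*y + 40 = (y + 4)*(y^2 - 7*y + 10) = (y - 5)*(y + 4)*(y - 2)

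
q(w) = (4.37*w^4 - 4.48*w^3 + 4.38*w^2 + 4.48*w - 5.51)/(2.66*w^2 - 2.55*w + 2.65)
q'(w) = (2.55 - 5.32*w)*(4.37*w^4 - 4.48*w^3 + 4.38*w^2 + 4.48*w - 5.51)/(2.66*w^2 - 2.55*w + 2.65)^2 + (17.48*w^3 - 13.44*w^2 + 8.76*w + 4.48)/(2.66*w^2 - 2.55*w + 2.65) = (23.2484*w^5 - 45.3473*w^4 + 69.17*w^3 - 58.7018*w^2 + 52.5272*w - 2.1785)/(7.0756*w^4 - 13.566*w^3 + 20.6005*w^2 - 13.515*w + 7.0225)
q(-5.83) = 56.09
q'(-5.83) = -19.31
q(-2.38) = 8.80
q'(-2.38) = -8.17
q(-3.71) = 22.47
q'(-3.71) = -12.41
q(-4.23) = 29.36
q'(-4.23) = -14.10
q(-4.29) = 30.21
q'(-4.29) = -14.29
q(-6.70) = 74.13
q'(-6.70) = -22.16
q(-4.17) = 28.52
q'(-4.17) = -13.90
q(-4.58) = 34.50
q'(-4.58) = -15.24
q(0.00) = -2.08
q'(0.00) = -0.31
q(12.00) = 235.30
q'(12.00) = 39.31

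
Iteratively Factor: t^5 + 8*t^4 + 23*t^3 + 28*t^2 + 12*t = (t + 1)*(t^4 + 7*t^3 + 16*t^2 + 12*t) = (t + 1)*(t + 2)*(t^3 + 5*t^2 + 6*t) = t*(t + 1)*(t + 2)*(t^2 + 5*t + 6) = t*(t + 1)*(t + 2)^2*(t + 3)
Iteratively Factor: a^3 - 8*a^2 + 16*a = (a - 4)*(a^2 - 4*a) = (a - 4)^2*(a)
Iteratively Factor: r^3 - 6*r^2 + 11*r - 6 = (r - 2)*(r^2 - 4*r + 3) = (r - 3)*(r - 2)*(r - 1)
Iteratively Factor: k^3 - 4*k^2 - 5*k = (k - 5)*(k^2 + k) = k*(k - 5)*(k + 1)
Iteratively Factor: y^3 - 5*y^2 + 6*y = (y - 3)*(y^2 - 2*y) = y*(y - 3)*(y - 2)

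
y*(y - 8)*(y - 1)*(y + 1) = y^4 - 8*y^3 - y^2 + 8*y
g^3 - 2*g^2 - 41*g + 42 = (g - 7)*(g - 1)*(g + 6)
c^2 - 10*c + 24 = (c - 6)*(c - 4)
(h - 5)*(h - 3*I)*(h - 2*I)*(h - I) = h^4 - 5*h^3 - 6*I*h^3 - 11*h^2 + 30*I*h^2 + 55*h + 6*I*h - 30*I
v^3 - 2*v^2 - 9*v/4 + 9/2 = (v - 2)*(v - 3/2)*(v + 3/2)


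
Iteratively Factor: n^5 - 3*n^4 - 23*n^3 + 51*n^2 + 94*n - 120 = (n + 4)*(n^4 - 7*n^3 + 5*n^2 + 31*n - 30) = (n - 1)*(n + 4)*(n^3 - 6*n^2 - n + 30) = (n - 1)*(n + 2)*(n + 4)*(n^2 - 8*n + 15) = (n - 3)*(n - 1)*(n + 2)*(n + 4)*(n - 5)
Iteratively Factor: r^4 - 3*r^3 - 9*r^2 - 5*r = (r + 1)*(r^3 - 4*r^2 - 5*r) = (r - 5)*(r + 1)*(r^2 + r) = (r - 5)*(r + 1)^2*(r)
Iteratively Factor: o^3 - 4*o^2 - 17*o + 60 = (o - 3)*(o^2 - o - 20) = (o - 5)*(o - 3)*(o + 4)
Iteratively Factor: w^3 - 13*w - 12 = (w + 1)*(w^2 - w - 12) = (w + 1)*(w + 3)*(w - 4)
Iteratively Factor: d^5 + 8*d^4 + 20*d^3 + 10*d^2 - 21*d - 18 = (d - 1)*(d^4 + 9*d^3 + 29*d^2 + 39*d + 18) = (d - 1)*(d + 3)*(d^3 + 6*d^2 + 11*d + 6) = (d - 1)*(d + 3)^2*(d^2 + 3*d + 2) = (d - 1)*(d + 1)*(d + 3)^2*(d + 2)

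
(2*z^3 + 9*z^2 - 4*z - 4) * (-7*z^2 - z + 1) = -14*z^5 - 65*z^4 + 21*z^3 + 41*z^2 - 4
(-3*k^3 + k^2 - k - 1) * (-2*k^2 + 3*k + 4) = 6*k^5 - 11*k^4 - 7*k^3 + 3*k^2 - 7*k - 4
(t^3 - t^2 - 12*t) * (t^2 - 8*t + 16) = t^5 - 9*t^4 + 12*t^3 + 80*t^2 - 192*t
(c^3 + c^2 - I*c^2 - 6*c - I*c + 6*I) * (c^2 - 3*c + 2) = c^5 - 2*c^4 - I*c^4 - 7*c^3 + 2*I*c^3 + 20*c^2 + 7*I*c^2 - 12*c - 20*I*c + 12*I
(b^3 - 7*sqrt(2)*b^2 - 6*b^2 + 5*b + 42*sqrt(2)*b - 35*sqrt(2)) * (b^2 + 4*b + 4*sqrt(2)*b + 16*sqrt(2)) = b^5 - 3*sqrt(2)*b^4 - 2*b^4 - 75*b^3 + 6*sqrt(2)*b^3 + 57*sqrt(2)*b^2 + 132*b^2 - 60*sqrt(2)*b + 1064*b - 1120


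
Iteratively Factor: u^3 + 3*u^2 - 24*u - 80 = (u + 4)*(u^2 - u - 20) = (u - 5)*(u + 4)*(u + 4)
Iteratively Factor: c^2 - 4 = (c + 2)*(c - 2)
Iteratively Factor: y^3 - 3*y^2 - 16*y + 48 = (y + 4)*(y^2 - 7*y + 12) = (y - 4)*(y + 4)*(y - 3)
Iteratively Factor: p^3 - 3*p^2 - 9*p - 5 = (p + 1)*(p^2 - 4*p - 5) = (p - 5)*(p + 1)*(p + 1)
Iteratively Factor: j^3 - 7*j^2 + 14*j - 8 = (j - 1)*(j^2 - 6*j + 8) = (j - 2)*(j - 1)*(j - 4)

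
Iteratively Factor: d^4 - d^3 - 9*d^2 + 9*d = (d - 3)*(d^3 + 2*d^2 - 3*d) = (d - 3)*(d - 1)*(d^2 + 3*d) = d*(d - 3)*(d - 1)*(d + 3)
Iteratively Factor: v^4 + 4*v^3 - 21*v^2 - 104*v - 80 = (v + 1)*(v^3 + 3*v^2 - 24*v - 80) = (v - 5)*(v + 1)*(v^2 + 8*v + 16) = (v - 5)*(v + 1)*(v + 4)*(v + 4)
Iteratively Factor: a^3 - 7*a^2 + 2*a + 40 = (a - 4)*(a^2 - 3*a - 10) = (a - 5)*(a - 4)*(a + 2)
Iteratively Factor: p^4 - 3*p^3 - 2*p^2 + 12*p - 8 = (p + 2)*(p^3 - 5*p^2 + 8*p - 4) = (p - 2)*(p + 2)*(p^2 - 3*p + 2) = (p - 2)^2*(p + 2)*(p - 1)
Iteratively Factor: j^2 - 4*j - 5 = (j - 5)*(j + 1)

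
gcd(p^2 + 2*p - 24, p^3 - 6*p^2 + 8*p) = p - 4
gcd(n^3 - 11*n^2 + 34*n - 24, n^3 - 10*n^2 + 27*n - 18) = n^2 - 7*n + 6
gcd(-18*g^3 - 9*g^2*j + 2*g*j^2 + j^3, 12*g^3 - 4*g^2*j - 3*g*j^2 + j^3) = 6*g^2 + g*j - j^2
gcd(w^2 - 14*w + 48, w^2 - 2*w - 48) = w - 8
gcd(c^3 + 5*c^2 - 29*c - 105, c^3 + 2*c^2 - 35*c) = c^2 + 2*c - 35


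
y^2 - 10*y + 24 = (y - 6)*(y - 4)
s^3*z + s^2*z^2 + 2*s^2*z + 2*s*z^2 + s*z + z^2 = (s + 1)*(s + z)*(s*z + z)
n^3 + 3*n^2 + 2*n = n*(n + 1)*(n + 2)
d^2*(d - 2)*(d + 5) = d^4 + 3*d^3 - 10*d^2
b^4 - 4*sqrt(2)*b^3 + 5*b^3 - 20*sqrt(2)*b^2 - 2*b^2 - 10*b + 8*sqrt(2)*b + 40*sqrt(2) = (b + 5)*(b - 4*sqrt(2))*(b - sqrt(2))*(b + sqrt(2))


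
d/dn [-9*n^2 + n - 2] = 1 - 18*n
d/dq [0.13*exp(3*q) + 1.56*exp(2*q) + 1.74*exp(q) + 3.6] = (0.39*exp(2*q) + 3.12*exp(q) + 1.74)*exp(q)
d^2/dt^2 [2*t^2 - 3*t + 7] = 4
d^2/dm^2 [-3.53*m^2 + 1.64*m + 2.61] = -7.06000000000000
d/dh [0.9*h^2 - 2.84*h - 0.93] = 1.8*h - 2.84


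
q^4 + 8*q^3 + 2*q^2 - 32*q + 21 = (q - 1)^2*(q + 3)*(q + 7)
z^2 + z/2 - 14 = (z - 7/2)*(z + 4)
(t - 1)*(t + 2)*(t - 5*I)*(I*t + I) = I*t^4 + 5*t^3 + 2*I*t^3 + 10*t^2 - I*t^2 - 5*t - 2*I*t - 10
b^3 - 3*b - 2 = (b - 2)*(b + 1)^2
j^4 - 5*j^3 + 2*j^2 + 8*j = j*(j - 4)*(j - 2)*(j + 1)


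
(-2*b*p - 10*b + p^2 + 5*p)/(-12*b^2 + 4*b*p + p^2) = (p + 5)/(6*b + p)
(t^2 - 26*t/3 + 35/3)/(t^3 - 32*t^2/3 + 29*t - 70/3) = 1/(t - 2)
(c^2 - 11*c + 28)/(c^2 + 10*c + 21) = (c^2 - 11*c + 28)/(c^2 + 10*c + 21)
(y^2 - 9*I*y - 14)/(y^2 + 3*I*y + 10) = (y - 7*I)/(y + 5*I)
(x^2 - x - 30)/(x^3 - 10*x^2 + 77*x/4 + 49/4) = 4*(x^2 - x - 30)/(4*x^3 - 40*x^2 + 77*x + 49)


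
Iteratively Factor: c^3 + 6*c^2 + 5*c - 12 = (c - 1)*(c^2 + 7*c + 12) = (c - 1)*(c + 4)*(c + 3)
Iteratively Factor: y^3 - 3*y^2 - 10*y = (y - 5)*(y^2 + 2*y) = y*(y - 5)*(y + 2)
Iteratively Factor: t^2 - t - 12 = (t - 4)*(t + 3)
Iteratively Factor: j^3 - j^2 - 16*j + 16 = (j - 1)*(j^2 - 16) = (j - 4)*(j - 1)*(j + 4)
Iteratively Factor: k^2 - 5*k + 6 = (k - 3)*(k - 2)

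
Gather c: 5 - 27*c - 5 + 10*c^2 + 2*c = 10*c^2 - 25*c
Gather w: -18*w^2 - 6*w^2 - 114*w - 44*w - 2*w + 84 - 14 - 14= -24*w^2 - 160*w + 56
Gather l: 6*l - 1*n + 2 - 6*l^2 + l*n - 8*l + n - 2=-6*l^2 + l*(n - 2)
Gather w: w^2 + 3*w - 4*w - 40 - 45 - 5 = w^2 - w - 90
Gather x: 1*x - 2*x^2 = -2*x^2 + x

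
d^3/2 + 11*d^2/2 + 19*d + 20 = (d/2 + 1)*(d + 4)*(d + 5)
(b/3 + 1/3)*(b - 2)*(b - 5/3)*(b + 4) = b^4/3 + 4*b^3/9 - 11*b^2/3 + 2*b/3 + 40/9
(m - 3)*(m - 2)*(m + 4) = m^3 - m^2 - 14*m + 24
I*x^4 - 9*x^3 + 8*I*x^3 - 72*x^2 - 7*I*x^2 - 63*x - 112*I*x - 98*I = (x + 7)*(x + 2*I)*(x + 7*I)*(I*x + I)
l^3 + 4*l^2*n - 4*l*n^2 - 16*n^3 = (l - 2*n)*(l + 2*n)*(l + 4*n)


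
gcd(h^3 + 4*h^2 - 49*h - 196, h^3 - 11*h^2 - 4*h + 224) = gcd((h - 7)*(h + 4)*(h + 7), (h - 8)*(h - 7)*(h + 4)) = h^2 - 3*h - 28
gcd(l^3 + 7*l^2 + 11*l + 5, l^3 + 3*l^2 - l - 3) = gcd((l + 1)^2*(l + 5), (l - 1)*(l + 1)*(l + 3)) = l + 1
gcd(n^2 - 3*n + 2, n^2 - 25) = 1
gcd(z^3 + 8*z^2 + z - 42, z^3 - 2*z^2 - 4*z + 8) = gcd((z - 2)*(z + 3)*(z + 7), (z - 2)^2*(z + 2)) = z - 2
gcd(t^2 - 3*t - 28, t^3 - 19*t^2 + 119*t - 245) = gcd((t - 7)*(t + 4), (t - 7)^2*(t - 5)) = t - 7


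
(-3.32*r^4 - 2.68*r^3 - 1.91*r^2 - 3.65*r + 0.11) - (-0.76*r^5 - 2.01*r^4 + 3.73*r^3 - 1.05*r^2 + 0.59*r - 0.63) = 0.76*r^5 - 1.31*r^4 - 6.41*r^3 - 0.86*r^2 - 4.24*r + 0.74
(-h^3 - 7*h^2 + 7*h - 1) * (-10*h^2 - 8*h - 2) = 10*h^5 + 78*h^4 - 12*h^3 - 32*h^2 - 6*h + 2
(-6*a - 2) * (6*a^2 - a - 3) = -36*a^3 - 6*a^2 + 20*a + 6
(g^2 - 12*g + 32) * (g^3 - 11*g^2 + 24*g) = g^5 - 23*g^4 + 188*g^3 - 640*g^2 + 768*g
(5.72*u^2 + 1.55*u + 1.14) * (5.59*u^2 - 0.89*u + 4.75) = 31.9748*u^4 + 3.5737*u^3 + 32.1631*u^2 + 6.3479*u + 5.415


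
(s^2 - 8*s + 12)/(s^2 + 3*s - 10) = (s - 6)/(s + 5)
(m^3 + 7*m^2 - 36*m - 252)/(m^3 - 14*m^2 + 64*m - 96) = (m^2 + 13*m + 42)/(m^2 - 8*m + 16)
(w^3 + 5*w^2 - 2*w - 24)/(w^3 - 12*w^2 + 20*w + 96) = (w^3 + 5*w^2 - 2*w - 24)/(w^3 - 12*w^2 + 20*w + 96)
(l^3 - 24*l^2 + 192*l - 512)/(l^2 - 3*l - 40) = (l^2 - 16*l + 64)/(l + 5)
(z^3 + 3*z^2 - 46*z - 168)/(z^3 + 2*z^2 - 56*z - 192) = (z - 7)/(z - 8)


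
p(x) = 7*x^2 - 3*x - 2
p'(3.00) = 39.00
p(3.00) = 52.00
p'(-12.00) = -171.00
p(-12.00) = 1042.00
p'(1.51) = 18.14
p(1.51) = 9.43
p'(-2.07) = -31.98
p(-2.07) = 34.20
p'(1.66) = 20.24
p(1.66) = 12.31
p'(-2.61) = -39.54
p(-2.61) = 53.51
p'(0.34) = 1.76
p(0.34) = -2.21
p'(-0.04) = -3.56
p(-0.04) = -1.87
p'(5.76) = 77.64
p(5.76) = 212.96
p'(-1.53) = -24.42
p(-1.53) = 18.98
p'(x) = 14*x - 3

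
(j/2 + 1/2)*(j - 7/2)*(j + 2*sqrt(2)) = j^3/2 - 5*j^2/4 + sqrt(2)*j^2 - 5*sqrt(2)*j/2 - 7*j/4 - 7*sqrt(2)/2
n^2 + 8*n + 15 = (n + 3)*(n + 5)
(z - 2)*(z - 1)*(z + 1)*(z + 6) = z^4 + 4*z^3 - 13*z^2 - 4*z + 12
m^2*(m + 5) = m^3 + 5*m^2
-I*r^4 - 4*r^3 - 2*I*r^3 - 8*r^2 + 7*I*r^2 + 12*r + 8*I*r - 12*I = (r + 3)*(r - 2*I)^2*(-I*r + I)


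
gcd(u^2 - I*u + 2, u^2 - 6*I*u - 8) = u - 2*I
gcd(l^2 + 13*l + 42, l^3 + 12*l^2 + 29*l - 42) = l^2 + 13*l + 42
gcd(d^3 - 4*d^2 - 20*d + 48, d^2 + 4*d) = d + 4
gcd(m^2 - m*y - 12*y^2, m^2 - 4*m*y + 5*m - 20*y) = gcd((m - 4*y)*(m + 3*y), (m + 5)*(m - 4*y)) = -m + 4*y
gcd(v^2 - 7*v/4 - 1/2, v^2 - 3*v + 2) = v - 2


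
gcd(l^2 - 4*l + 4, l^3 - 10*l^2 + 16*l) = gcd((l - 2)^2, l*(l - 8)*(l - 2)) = l - 2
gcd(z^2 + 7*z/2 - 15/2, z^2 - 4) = 1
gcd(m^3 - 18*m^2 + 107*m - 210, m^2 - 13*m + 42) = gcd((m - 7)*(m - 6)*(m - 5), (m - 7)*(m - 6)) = m^2 - 13*m + 42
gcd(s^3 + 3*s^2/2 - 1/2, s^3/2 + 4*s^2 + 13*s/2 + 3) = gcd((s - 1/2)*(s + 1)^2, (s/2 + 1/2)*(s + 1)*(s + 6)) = s^2 + 2*s + 1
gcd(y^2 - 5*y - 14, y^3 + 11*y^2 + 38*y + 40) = y + 2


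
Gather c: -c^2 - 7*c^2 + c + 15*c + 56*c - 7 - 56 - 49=-8*c^2 + 72*c - 112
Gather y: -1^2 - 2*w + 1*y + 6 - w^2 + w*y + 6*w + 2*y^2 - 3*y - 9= -w^2 + 4*w + 2*y^2 + y*(w - 2) - 4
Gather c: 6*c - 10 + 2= 6*c - 8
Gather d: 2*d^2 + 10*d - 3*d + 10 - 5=2*d^2 + 7*d + 5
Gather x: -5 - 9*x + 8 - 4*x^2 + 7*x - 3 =-4*x^2 - 2*x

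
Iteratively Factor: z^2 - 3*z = (z)*(z - 3)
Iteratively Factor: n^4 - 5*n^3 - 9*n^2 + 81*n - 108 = (n - 3)*(n^3 - 2*n^2 - 15*n + 36) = (n - 3)^2*(n^2 + n - 12) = (n - 3)^2*(n + 4)*(n - 3)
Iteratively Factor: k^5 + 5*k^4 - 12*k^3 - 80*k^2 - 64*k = (k - 4)*(k^4 + 9*k^3 + 24*k^2 + 16*k) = k*(k - 4)*(k^3 + 9*k^2 + 24*k + 16) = k*(k - 4)*(k + 4)*(k^2 + 5*k + 4) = k*(k - 4)*(k + 4)^2*(k + 1)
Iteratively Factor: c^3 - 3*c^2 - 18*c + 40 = (c - 5)*(c^2 + 2*c - 8) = (c - 5)*(c + 4)*(c - 2)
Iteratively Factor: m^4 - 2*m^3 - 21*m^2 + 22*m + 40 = (m - 2)*(m^3 - 21*m - 20) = (m - 5)*(m - 2)*(m^2 + 5*m + 4) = (m - 5)*(m - 2)*(m + 4)*(m + 1)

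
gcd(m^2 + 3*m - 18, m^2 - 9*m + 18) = m - 3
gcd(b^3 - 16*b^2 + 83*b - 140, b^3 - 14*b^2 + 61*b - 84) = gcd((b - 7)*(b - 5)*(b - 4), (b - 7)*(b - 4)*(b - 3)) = b^2 - 11*b + 28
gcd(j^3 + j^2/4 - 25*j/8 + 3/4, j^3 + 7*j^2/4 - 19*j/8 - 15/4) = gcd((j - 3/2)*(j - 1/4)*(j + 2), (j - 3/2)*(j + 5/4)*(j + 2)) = j^2 + j/2 - 3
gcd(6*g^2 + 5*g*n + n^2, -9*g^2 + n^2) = 3*g + n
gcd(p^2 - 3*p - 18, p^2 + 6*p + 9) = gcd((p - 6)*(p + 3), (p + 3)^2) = p + 3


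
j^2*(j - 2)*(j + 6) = j^4 + 4*j^3 - 12*j^2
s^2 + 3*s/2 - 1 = (s - 1/2)*(s + 2)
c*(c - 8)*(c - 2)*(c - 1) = c^4 - 11*c^3 + 26*c^2 - 16*c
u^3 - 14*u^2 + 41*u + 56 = (u - 8)*(u - 7)*(u + 1)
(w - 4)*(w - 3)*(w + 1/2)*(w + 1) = w^4 - 11*w^3/2 + 2*w^2 + 29*w/2 + 6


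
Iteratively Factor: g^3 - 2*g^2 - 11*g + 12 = (g - 1)*(g^2 - g - 12) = (g - 4)*(g - 1)*(g + 3)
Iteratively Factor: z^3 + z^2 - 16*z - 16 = (z - 4)*(z^2 + 5*z + 4) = (z - 4)*(z + 1)*(z + 4)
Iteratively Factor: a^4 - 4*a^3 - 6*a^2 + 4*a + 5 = (a + 1)*(a^3 - 5*a^2 - a + 5) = (a - 5)*(a + 1)*(a^2 - 1) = (a - 5)*(a - 1)*(a + 1)*(a + 1)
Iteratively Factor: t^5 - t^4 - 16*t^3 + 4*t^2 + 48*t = (t - 2)*(t^4 + t^3 - 14*t^2 - 24*t) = (t - 2)*(t + 3)*(t^3 - 2*t^2 - 8*t) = t*(t - 2)*(t + 3)*(t^2 - 2*t - 8) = t*(t - 4)*(t - 2)*(t + 3)*(t + 2)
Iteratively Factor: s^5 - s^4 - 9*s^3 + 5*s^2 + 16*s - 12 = (s - 1)*(s^4 - 9*s^2 - 4*s + 12) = (s - 1)*(s + 2)*(s^3 - 2*s^2 - 5*s + 6) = (s - 1)*(s + 2)^2*(s^2 - 4*s + 3) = (s - 3)*(s - 1)*(s + 2)^2*(s - 1)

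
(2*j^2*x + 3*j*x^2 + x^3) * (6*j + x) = 12*j^3*x + 20*j^2*x^2 + 9*j*x^3 + x^4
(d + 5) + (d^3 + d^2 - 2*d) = d^3 + d^2 - d + 5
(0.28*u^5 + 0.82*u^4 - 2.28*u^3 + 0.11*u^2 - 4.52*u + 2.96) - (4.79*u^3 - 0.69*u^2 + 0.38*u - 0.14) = 0.28*u^5 + 0.82*u^4 - 7.07*u^3 + 0.8*u^2 - 4.9*u + 3.1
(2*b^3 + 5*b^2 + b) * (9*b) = 18*b^4 + 45*b^3 + 9*b^2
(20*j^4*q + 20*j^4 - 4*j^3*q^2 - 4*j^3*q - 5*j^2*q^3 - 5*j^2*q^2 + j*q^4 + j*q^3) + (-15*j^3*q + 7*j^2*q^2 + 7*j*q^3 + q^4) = 20*j^4*q + 20*j^4 - 4*j^3*q^2 - 19*j^3*q - 5*j^2*q^3 + 2*j^2*q^2 + j*q^4 + 8*j*q^3 + q^4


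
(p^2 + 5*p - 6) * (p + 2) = p^3 + 7*p^2 + 4*p - 12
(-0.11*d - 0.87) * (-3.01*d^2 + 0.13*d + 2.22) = 0.3311*d^3 + 2.6044*d^2 - 0.3573*d - 1.9314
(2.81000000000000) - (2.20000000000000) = 0.610000000000000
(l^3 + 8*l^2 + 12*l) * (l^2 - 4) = l^5 + 8*l^4 + 8*l^3 - 32*l^2 - 48*l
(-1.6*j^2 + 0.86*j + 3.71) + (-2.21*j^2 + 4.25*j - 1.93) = -3.81*j^2 + 5.11*j + 1.78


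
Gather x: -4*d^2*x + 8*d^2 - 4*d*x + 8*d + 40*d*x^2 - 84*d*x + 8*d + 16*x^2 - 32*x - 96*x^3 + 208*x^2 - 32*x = 8*d^2 + 16*d - 96*x^3 + x^2*(40*d + 224) + x*(-4*d^2 - 88*d - 64)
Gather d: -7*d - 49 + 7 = -7*d - 42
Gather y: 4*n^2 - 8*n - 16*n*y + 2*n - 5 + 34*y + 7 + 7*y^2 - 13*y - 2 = 4*n^2 - 6*n + 7*y^2 + y*(21 - 16*n)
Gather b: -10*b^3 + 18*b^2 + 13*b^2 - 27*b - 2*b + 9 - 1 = -10*b^3 + 31*b^2 - 29*b + 8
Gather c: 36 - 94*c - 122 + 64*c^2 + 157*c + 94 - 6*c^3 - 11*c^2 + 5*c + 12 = -6*c^3 + 53*c^2 + 68*c + 20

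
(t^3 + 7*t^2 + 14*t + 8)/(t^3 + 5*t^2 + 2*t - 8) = (t + 1)/(t - 1)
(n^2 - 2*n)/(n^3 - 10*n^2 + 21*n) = (n - 2)/(n^2 - 10*n + 21)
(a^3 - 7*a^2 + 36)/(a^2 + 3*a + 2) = (a^2 - 9*a + 18)/(a + 1)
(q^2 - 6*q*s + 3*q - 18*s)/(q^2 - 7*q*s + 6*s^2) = (q + 3)/(q - s)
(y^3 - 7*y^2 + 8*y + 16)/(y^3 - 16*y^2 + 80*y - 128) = (y + 1)/(y - 8)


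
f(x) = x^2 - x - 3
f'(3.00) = 5.00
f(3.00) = 3.00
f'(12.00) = 23.00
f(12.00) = 129.00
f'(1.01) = 1.02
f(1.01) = -2.99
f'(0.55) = 0.10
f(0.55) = -3.25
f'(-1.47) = -3.94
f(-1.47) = 0.63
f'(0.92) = 0.84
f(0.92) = -3.07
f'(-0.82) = -2.64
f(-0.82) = -1.51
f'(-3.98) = -8.96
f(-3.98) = 16.82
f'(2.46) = 3.92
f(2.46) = 0.59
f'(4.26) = 7.52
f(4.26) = 10.89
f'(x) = 2*x - 1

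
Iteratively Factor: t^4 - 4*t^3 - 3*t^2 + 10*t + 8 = (t - 4)*(t^3 - 3*t - 2) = (t - 4)*(t - 2)*(t^2 + 2*t + 1) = (t - 4)*(t - 2)*(t + 1)*(t + 1)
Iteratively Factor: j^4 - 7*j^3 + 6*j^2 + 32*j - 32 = (j - 4)*(j^3 - 3*j^2 - 6*j + 8) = (j - 4)*(j + 2)*(j^2 - 5*j + 4) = (j - 4)*(j - 1)*(j + 2)*(j - 4)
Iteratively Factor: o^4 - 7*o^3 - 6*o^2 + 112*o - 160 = (o + 4)*(o^3 - 11*o^2 + 38*o - 40) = (o - 5)*(o + 4)*(o^2 - 6*o + 8) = (o - 5)*(o - 2)*(o + 4)*(o - 4)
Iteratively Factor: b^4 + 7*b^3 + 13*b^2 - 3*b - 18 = (b - 1)*(b^3 + 8*b^2 + 21*b + 18) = (b - 1)*(b + 2)*(b^2 + 6*b + 9) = (b - 1)*(b + 2)*(b + 3)*(b + 3)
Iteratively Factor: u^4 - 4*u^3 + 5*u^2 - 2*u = (u - 1)*(u^3 - 3*u^2 + 2*u) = (u - 1)^2*(u^2 - 2*u) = (u - 2)*(u - 1)^2*(u)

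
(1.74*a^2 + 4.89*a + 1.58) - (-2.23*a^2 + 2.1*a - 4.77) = 3.97*a^2 + 2.79*a + 6.35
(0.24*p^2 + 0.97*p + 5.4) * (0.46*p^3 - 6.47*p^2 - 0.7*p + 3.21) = 0.1104*p^5 - 1.1066*p^4 - 3.9599*p^3 - 34.8466*p^2 - 0.6663*p + 17.334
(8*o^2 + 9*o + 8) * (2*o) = 16*o^3 + 18*o^2 + 16*o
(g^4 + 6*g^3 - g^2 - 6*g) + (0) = g^4 + 6*g^3 - g^2 - 6*g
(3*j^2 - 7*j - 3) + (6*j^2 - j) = 9*j^2 - 8*j - 3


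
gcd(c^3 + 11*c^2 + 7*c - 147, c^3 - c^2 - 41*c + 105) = c^2 + 4*c - 21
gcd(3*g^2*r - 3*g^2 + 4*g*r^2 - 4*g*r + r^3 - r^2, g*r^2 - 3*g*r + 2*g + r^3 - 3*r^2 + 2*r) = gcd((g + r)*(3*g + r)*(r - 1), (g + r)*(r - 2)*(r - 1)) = g*r - g + r^2 - r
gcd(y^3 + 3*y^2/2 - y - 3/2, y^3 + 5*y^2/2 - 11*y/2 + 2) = y - 1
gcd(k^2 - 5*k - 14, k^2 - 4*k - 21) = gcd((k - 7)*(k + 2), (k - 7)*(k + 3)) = k - 7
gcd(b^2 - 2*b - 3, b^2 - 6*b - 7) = b + 1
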